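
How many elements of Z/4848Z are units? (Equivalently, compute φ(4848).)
Z/4848Z has φ(4848) = 1600 units

An element a ∈ Z/4848Z is a unit iff gcd(a, 4848) = 1, so the number of units is φ(4848). φ is multiplicative, with φ(p^e) = p^e − p^(e−1). Factorise 4848 = 2^4 · 3 · 101. Then
  φ(4848) = (2^4 − 2^3) · (3 − 1) · (101 − 1) = 8 · 2 · 100 = 1600.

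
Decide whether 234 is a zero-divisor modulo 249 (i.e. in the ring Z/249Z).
YES

gcd(234, 249) = 3 > 1, so 234 is not a unit in Z/249Z. In Z/nZ every nonzero non-unit is a zero-divisor: explicitly, take b = 249/gcd = 83 ≠ 0 (mod 249); then 234·83 = 19422 = 78·249, i.e. 234·83 ≡ 0 (mod 249). So 234 is a zero-divisor.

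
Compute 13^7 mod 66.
7

Use repeated squaring. Binary(7) = 111. Walk through the bits of the exponent 7 left-to-right: at each bit after the leading one, square the running value, then multiply by 13 if the bit is 1 (always reducing mod 66):
  bit 1 = 1 (leading): start with 13.
  bit 2 = 1: square 13^2 = 169 ≡ 37; bit is 1, so multiply 37·13 = 481 ≡ 19 (mod 66).
  bit 3 = 1: square 19^2 = 361 ≡ 31; bit is 1, so multiply 31·13 = 403 ≡ 7 (mod 66).
Final value: 13^7 ≡ 7 (mod 66).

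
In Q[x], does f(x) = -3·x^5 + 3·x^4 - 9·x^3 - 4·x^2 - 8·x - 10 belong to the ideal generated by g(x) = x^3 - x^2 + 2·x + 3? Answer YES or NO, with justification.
NO

In Q[x] the ideal (g) consists of all multiples of g, so f ∈ (g) iff g | f, i.e. iff the remainder of f on division by g is 0. Divide f by g (g is monic, so eliminate the leading term of the running remainder at each step):
  leading term -3·x^5: subtract (-3·x^2)·g(x) = -3·x^5 + 3·x^4 - 6·x^3 - 9·x^2, leaving -3·x^3 + 5·x^2 - 8·x - 10
  leading term -3·x^3: subtract (-3)·g(x) = -3·x^3 + 3·x^2 - 6·x - 9, leaving 2·x^2 - 2·x - 1
The remainder r(x) = 2·x^2 - 2·x - 1 ≠ 0 (and deg r < deg g), so g ∤ f, i.e. f ∉ (g).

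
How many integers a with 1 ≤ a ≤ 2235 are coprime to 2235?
The number of a ∈ {1, ..., 2235} with gcd(a, 2235) = 1 is by definition Euler's totient φ(2235). φ is multiplicative, with φ(p^e) = p^e − p^(e−1). Factorise 2235 = 3 · 5 · 149. Then
  φ(2235) = (3 − 1) · (5 − 1) · (149 − 1) = 2 · 4 · 148 = 1184.
So there are 1184 such integers.

Final answer: 1184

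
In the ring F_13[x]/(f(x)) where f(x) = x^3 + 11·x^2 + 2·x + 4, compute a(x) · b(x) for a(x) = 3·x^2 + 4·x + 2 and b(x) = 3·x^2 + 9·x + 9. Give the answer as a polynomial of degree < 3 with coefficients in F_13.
Multiply as integer polynomials: a · b = 9·x^4 + 39·x^3 + 69·x^2 + 54·x + 18. Reducing coefficients mod 13: a · b ≡ 9·x^4 + 4·x^2 + 2·x + 5. Now divide by f(x) = x^3 + 11·x^2 + 2·x + 4 in F_13[x], eliminating the leading term at each step:
  leading term 9·x^4: subtract (9·x)·f(x) = 9·x^4 + 8·x^3 + 5·x^2 + 10·x, leaving 5·x^3 + 12·x^2 + 5·x + 5 (coefficients mod 13)
  leading term 5·x^3: subtract (5)·f(x) = 5·x^3 + 3·x^2 + 10·x + 7, leaving 9·x^2 + 8·x + 11 (coefficients mod 13)
The degree is now < 3, so this is the remainder. Hence a · b ≡ 9·x^2 + 8·x + 11 in F_13[x]/(f).

Final answer: a · b ≡ 9·x^2 + 8·x + 11 (mod f(x))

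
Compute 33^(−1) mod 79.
33^(−1) ≡ 12 (mod 79)

Apply the extended Euclidean algorithm to (79, 33), tracking rows (r, s, t) with s·79 + t·33 = r. Each division r_prev = q·r_cur + r_new produces the new row as (previous row) − q·(current row):
  row A: (79, 1, 0)   [1·79 + 0·33 = 79]
  row B: (33, 0, 1)   [0·79 + 1·33 = 33]
  79 = 2·33 + 13   → row C = row A − 2·row B = (13, 1, −2)   [check: 1·79 − 2·33 = 13]
  33 = 2·13 + 7   → row D = row B − 2·row C = (7, −2, 5)   [check: −2·79 + 5·33 = 7]
  13 = 1·7 + 6   → row E = row C − 1·row D = (6, 3, −7)   [check: 3·79 − 7·33 = 6]
  7 = 1·6 + 1   → row F = row D − 1·row E = (1, −5, 12)   [check: −5·79 + 12·33 = 1]
  6 = 6·1 + 0   → remainder 0, stop. gcd = 1 (last nonzero row F).
The gcd is 1, so 33 is invertible mod 79. The last nonzero row gives −5·79 + 12·33 = 1, so t = 12. So 33^(−1) ≡ 12 (mod 79). Verify: 33 · 12 = 396 ≡ 1 (mod 79). ✓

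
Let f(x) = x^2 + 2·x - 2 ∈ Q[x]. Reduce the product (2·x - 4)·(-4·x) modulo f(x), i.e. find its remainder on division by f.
First multiply in Q[x] without reducing: a · b = -8·x^2 + 16·x. Now divide by f(x) = x^2 + 2·x - 2, eliminating the leading term at each step:
  leading term -8·x^2: subtract (-8)·f(x) = -8·x^2 - 16·x + 16, leaving 32·x - 16
The degree is now < 2, so this is the remainder. Hence a · b ≡ 32·x - 16 in Q[x]/(f).

Final answer: a · b ≡ 32·x - 16 (mod f(x))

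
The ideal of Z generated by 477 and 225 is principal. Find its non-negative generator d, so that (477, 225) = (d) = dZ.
(477, 225) = (9); d = 9

In the PID Z, (a, b) is generated by gcd(a, b). Compute gcd(477, 225) with the extended Euclidean algorithm, tracking rows (r, s, t) with s·477 + t·225 = r:
  row A: (477, 1, 0)   [1·477 + 0·225 = 477]
  row B: (225, 0, 1)   [0·477 + 1·225 = 225]
  477 = 2·225 + 27   → row C = row A − 2·row B = (27, 1, −2)   [check: 1·477 − 2·225 = 27]
  225 = 8·27 + 9   → row D = row B − 8·row C = (9, −8, 17)   [check: −8·477 + 17·225 = 9]
  27 = 3·9 + 0   → remainder 0, stop. gcd = 9 (last nonzero row D).
So gcd(477, 225) = 9, with Bézout identity −8·477 + 17·225 = 9. Containment (⊇): the Bézout identity exhibits 9 as an element of (477, 225), giving (9) ⊆ (477, 225). Containment (⊆): since 9 | 477 and 9 | 225 (477 = 9·53, 225 = 9·25), every Z-linear combination of 477 and 225 is divisible by 9, so (477, 225) ⊆ (9). Therefore (477, 225) = (9), d = 9.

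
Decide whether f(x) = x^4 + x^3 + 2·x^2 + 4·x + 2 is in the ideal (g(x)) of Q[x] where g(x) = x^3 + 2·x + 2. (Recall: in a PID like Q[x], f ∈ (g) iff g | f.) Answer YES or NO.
In Q[x] the ideal (g) consists of all multiples of g, so f ∈ (g) iff g | f, i.e. iff the remainder of f on division by g is 0. Divide f by g (g is monic, so eliminate the leading term of the running remainder at each step):
  leading term x^4: subtract (x)·g(x) = x^4 + 2·x^2 + 2·x, leaving x^3 + 2·x + 2
  leading term x^3: subtract (1)·g(x) = x^3 + 2·x + 2, leaving 0
The remainder is 0, so f(x) = g(x) · h(x) with h(x) = x + 1. Hence g | f, i.e. f ∈ (g).

Final answer: YES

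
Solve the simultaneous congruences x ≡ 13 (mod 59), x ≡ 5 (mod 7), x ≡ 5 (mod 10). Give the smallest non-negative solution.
x ≡ 3435 (mod 4130); the representative in [0, 4130) is 3435

The moduli 59, 7, 10 are pairwise coprime, so by the CRT there is a unique solution mod 59·7·10 = 4130.
Solve by successive substitution. Start with x ≡ 13 (mod 59).
  Combine with x ≡ 5 (mod 7): write x = 13 + 59·t and require 13 + 59·t ≡ 5 (mod 7), i.e. 59·t ≡ 5 − 13 ≡ 6 (mod 7). Since 59^(−1) ≡ 5 (mod 7) (59 ≡ 3 (mod 7)), t ≡ 5·6 ≡ 2 (mod 7). So x ≡ 13 + 59·2 = 131 (mod 413).
  Combine with x ≡ 5 (mod 10): write x = 131 + 413·t and require 131 + 413·t ≡ 5 (mod 10), i.e. 413·t ≡ 5 − 131 ≡ 4 (mod 10). Since 413^(−1) ≡ 7 (mod 10) (413 ≡ 3 (mod 10)), t ≡ 7·4 ≡ 8 (mod 10). So x ≡ 131 + 413·8 = 3435 (mod 4130).
Unique solution in [0, 4130): x = 3435.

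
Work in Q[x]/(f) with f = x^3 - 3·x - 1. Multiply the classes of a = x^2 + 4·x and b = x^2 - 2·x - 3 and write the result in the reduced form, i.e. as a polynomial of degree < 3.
First multiply in Q[x] without reducing: a · b = x^4 + 2·x^3 - 11·x^2 - 12·x. Now divide by f(x) = x^3 - 3·x - 1, eliminating the leading term at each step:
  leading term x^4: subtract (x)·f(x) = x^4 - 3·x^2 - x, leaving 2·x^3 - 8·x^2 - 11·x
  leading term 2·x^3: subtract (2)·f(x) = 2·x^3 - 6·x - 2, leaving -8·x^2 - 5·x + 2
The degree is now < 3, so this is the remainder. Hence a · b ≡ -8·x^2 - 5·x + 2 in Q[x]/(f).

Final answer: a · b ≡ -8·x^2 - 5·x + 2 (mod f(x))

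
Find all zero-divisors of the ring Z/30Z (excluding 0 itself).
An element a ∈ Z/30Z (with a ≠ 0) is a zero-divisor iff gcd(a, 30) > 1 (because a is a unit precisely when gcd(a, n) = 1, and in Z/nZ every nonzero, non-unit element is a zero-divisor). Scan a = 1, ..., 29 and keep those with gcd(a, 30) > 1:
  gcd(2, 30) = 2, gcd(3, 30) = 3, gcd(4, 30) = 2, gcd(5, 30) = 5, gcd(6, 30) = 6, gcd(8, 30) = 2, gcd(9, 30) = 3, gcd(10, 30) = 10, gcd(12, 30) = 6, gcd(14, 30) = 2, gcd(15, 30) = 15, gcd(16, 30) = 2, gcd(18, 30) = 6, gcd(20, 30) = 10, gcd(21, 30) = 3, gcd(22, 30) = 2, gcd(24, 30) = 6, gcd(25, 30) = 5, gcd(26, 30) = 2, gcd(27, 30) = 3, gcd(28, 30) = 2.
All other a ∈ {1, ..., 29} have gcd(a, 30) = 1 and are units. So the nonzero zero-divisors are exactly the 21 values of a appearing in this scan.

Final answer: nonzero zero-divisors of Z/30Z = {2, 3, 4, 5, 6, 8, 9, 10, 12, 14, 15, 16, 18, 20, 21, 22, 24, 25, 26, 27, 28}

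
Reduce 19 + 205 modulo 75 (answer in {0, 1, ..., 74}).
Reduce the summands first: 205 ≡ 55 (mod 75), so 19 + 205 ≡ 19 + 55 (mod 75). 19 + 55 = 74; 74 = 0·75 + 74, so (19 + 205) mod 75 = 74.

Final answer: 74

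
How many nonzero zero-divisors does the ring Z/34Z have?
Z/34Z has 17 nonzero zero-divisors

In Z/34Z each nonzero element is either a unit (gcd with 34 is 1) or a zero-divisor (gcd > 1). The number of units is φ(34): factorise 34 = 2 · 17, so φ(34) = (2 − 1) · (17 − 1) = 1 · 16 = 16. The nonzero elements number 34 − 1 = 33. Hence the nonzero zero-divisors number 33 − 16 = 17.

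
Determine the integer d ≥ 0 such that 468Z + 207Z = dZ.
In the PID Z, (a, b) is generated by gcd(a, b). Compute gcd(468, 207) with the extended Euclidean algorithm, tracking rows (r, s, t) with s·468 + t·207 = r:
  row A: (468, 1, 0)   [1·468 + 0·207 = 468]
  row B: (207, 0, 1)   [0·468 + 1·207 = 207]
  468 = 2·207 + 54   → row C = row A − 2·row B = (54, 1, −2)   [check: 1·468 − 2·207 = 54]
  207 = 3·54 + 45   → row D = row B − 3·row C = (45, −3, 7)   [check: −3·468 + 7·207 = 45]
  54 = 1·45 + 9   → row E = row C − 1·row D = (9, 4, −9)   [check: 4·468 − 9·207 = 9]
  45 = 5·9 + 0   → remainder 0, stop. gcd = 9 (last nonzero row E).
So gcd(468, 207) = 9, with Bézout identity 4·468 − 9·207 = 9. Containment (⊇): the Bézout identity exhibits 9 as an element of (468, 207), giving (9) ⊆ (468, 207). Containment (⊆): since 9 | 468 and 9 | 207 (468 = 9·52, 207 = 9·23), every Z-linear combination of 468 and 207 is divisible by 9, so (468, 207) ⊆ (9). Therefore (468, 207) = (9), d = 9.

Final answer: (468, 207) = (9); d = 9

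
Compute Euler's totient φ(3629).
φ is multiplicative, with φ(p^e) = p^e − p^(e−1). Factorise 3629 = 19 · 191. Then
  φ(3629) = (19 − 1) · (191 − 1) = 18 · 190 = 3420.

Final answer: φ(3629) = 3420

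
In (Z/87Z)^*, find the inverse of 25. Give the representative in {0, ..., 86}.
Apply the extended Euclidean algorithm to (87, 25), tracking rows (r, s, t) with s·87 + t·25 = r. Each division r_prev = q·r_cur + r_new produces the new row as (previous row) − q·(current row):
  row A: (87, 1, 0)   [1·87 + 0·25 = 87]
  row B: (25, 0, 1)   [0·87 + 1·25 = 25]
  87 = 3·25 + 12   → row C = row A − 3·row B = (12, 1, −3)   [check: 1·87 − 3·25 = 12]
  25 = 2·12 + 1   → row D = row B − 2·row C = (1, −2, 7)   [check: −2·87 + 7·25 = 1]
  12 = 12·1 + 0   → remainder 0, stop. gcd = 1 (last nonzero row D).
The gcd is 1, so 25 is invertible mod 87. The last nonzero row gives −2·87 + 7·25 = 1, so t = 7. So 25^(−1) ≡ 7 (mod 87). Verify: 25 · 7 = 175 ≡ 1 (mod 87). ✓

Final answer: 25^(−1) ≡ 7 (mod 87)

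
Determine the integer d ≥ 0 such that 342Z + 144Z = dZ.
(342, 144) = (18); d = 18

In the PID Z, (a, b) is generated by gcd(a, b). Compute gcd(342, 144) with the extended Euclidean algorithm, tracking rows (r, s, t) with s·342 + t·144 = r:
  row A: (342, 1, 0)   [1·342 + 0·144 = 342]
  row B: (144, 0, 1)   [0·342 + 1·144 = 144]
  342 = 2·144 + 54   → row C = row A − 2·row B = (54, 1, −2)   [check: 1·342 − 2·144 = 54]
  144 = 2·54 + 36   → row D = row B − 2·row C = (36, −2, 5)   [check: −2·342 + 5·144 = 36]
  54 = 1·36 + 18   → row E = row C − 1·row D = (18, 3, −7)   [check: 3·342 − 7·144 = 18]
  36 = 2·18 + 0   → remainder 0, stop. gcd = 18 (last nonzero row E).
So gcd(342, 144) = 18, with Bézout identity 3·342 − 7·144 = 18. Containment (⊇): the Bézout identity exhibits 18 as an element of (342, 144), giving (18) ⊆ (342, 144). Containment (⊆): since 18 | 342 and 18 | 144 (342 = 18·19, 144 = 18·8), every Z-linear combination of 342 and 144 is divisible by 18, so (342, 144) ⊆ (18). Therefore (342, 144) = (18), d = 18.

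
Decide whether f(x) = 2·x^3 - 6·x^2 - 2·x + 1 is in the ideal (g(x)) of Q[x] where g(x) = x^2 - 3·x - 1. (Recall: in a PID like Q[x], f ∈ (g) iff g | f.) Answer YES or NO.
NO

In Q[x] the ideal (g) consists of all multiples of g, so f ∈ (g) iff g | f, i.e. iff the remainder of f on division by g is 0. Divide f by g (g is monic, so eliminate the leading term of the running remainder at each step):
  leading term 2·x^3: subtract (2·x)·g(x) = 2·x^3 - 6·x^2 - 2·x, leaving 1
The remainder r(x) = 1 ≠ 0 (and deg r < deg g), so g ∤ f, i.e. f ∉ (g).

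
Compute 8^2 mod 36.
28

Use repeated squaring. Binary(2) = 10. Walk through the bits of the exponent 2 left-to-right: at each bit after the leading one, square the running value, then multiply by 8 if the bit is 1 (always reducing mod 36):
  bit 1 = 1 (leading): start with 8.
  bit 2 = 0: square 8^2 = 64 ≡ 28 (mod 36).
Final value: 8^2 ≡ 28 (mod 36).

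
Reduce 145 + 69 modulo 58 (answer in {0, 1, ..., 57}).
Reduce the summands first: 145 ≡ 29, 69 ≡ 11 (mod 58), so 145 + 69 ≡ 29 + 11 (mod 58). 29 + 11 = 40; 40 = 0·58 + 40, so (145 + 69) mod 58 = 40.

Final answer: 40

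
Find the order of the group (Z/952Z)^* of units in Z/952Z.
(Z/952Z)^* consists of the classes a with gcd(a, 952) = 1, so its order is φ(952). φ is multiplicative, with φ(p^e) = p^e − p^(e−1). Factorise 952 = 2^3 · 7 · 17. Then
  φ(952) = (2^3 − 2^2) · (7 − 1) · (17 − 1) = 4 · 6 · 16 = 384.
Thus |(Z/952Z)^*| = 384.

Final answer: |(Z/952Z)^*| = 384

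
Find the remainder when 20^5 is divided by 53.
19

Use repeated squaring. Binary(5) = 101. Walk through the bits of the exponent 5 left-to-right: at each bit after the leading one, square the running value, then multiply by 20 if the bit is 1 (always reducing mod 53):
  bit 1 = 1 (leading): start with 20.
  bit 2 = 0: square 20^2 = 400 ≡ 29 (mod 53).
  bit 3 = 1: square 29^2 = 841 ≡ 46; bit is 1, so multiply 46·20 = 920 ≡ 19 (mod 53).
Final value: 20^5 ≡ 19 (mod 53).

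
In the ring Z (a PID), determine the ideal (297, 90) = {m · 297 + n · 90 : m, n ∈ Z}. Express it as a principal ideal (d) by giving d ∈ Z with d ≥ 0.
(297, 90) = (9); d = 9

In the PID Z, (a, b) is generated by gcd(a, b). Compute gcd(297, 90) with the extended Euclidean algorithm, tracking rows (r, s, t) with s·297 + t·90 = r:
  row A: (297, 1, 0)   [1·297 + 0·90 = 297]
  row B: (90, 0, 1)   [0·297 + 1·90 = 90]
  297 = 3·90 + 27   → row C = row A − 3·row B = (27, 1, −3)   [check: 1·297 − 3·90 = 27]
  90 = 3·27 + 9   → row D = row B − 3·row C = (9, −3, 10)   [check: −3·297 + 10·90 = 9]
  27 = 3·9 + 0   → remainder 0, stop. gcd = 9 (last nonzero row D).
So gcd(297, 90) = 9, with Bézout identity −3·297 + 10·90 = 9. Containment (⊇): the Bézout identity exhibits 9 as an element of (297, 90), giving (9) ⊆ (297, 90). Containment (⊆): since 9 | 297 and 9 | 90 (297 = 9·33, 90 = 9·10), every Z-linear combination of 297 and 90 is divisible by 9, so (297, 90) ⊆ (9). Therefore (297, 90) = (9), d = 9.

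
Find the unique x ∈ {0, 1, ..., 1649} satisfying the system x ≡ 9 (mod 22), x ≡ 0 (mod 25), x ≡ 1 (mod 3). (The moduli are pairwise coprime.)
x ≡ 625 (mod 1650); the representative in [0, 1650) is 625

The moduli 22, 25, 3 are pairwise coprime, so by the CRT there is a unique solution mod 22·25·3 = 1650.
Solve by successive substitution. Start with x ≡ 9 (mod 22).
  Combine with x ≡ 0 (mod 25): write x = 9 + 22·t and require 9 + 22·t ≡ 0 (mod 25), i.e. 22·t ≡ 0 − 9 ≡ 16 (mod 25). Since 22^(−1) ≡ 8 (mod 25), t ≡ 8·16 ≡ 3 (mod 25). So x ≡ 9 + 22·3 = 75 (mod 550).
  Combine with x ≡ 1 (mod 3): write x = 75 + 550·t and require 75 + 550·t ≡ 1 (mod 3), i.e. 550·t ≡ 1 − 75 ≡ 1 (mod 3). Since 550^(−1) ≡ 1 (mod 3) (550 ≡ 1 (mod 3)), t ≡ 1·1 ≡ 1 (mod 3). So x ≡ 75 + 550·1 = 625 (mod 1650).
Unique solution in [0, 1650): x = 625.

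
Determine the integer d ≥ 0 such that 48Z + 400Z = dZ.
In the PID Z, (a, b) is generated by gcd(a, b). Compute gcd(400, 48) with the extended Euclidean algorithm, tracking rows (r, s, t) with s·400 + t·48 = r:
  row A: (400, 1, 0)   [1·400 + 0·48 = 400]
  row B: (48, 0, 1)   [0·400 + 1·48 = 48]
  400 = 8·48 + 16   → row C = row A − 8·row B = (16, 1, −8)   [check: 1·400 − 8·48 = 16]
  48 = 3·16 + 0   → remainder 0, stop. gcd = 16 (last nonzero row C).
So gcd(48, 400) = 16, with Bézout identity 1·400 − 8·48 = 16. Containment (⊇): the Bézout identity exhibits 16 as an element of (48, 400), giving (16) ⊆ (48, 400). Containment (⊆): since 16 | 48 and 16 | 400 (48 = 16·3, 400 = 16·25), every Z-linear combination of 48 and 400 is divisible by 16, so (48, 400) ⊆ (16). Therefore (48, 400) = (16), d = 16.

Final answer: (48, 400) = (16); d = 16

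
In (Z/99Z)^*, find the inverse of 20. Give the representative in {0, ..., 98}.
20^(−1) ≡ 5 (mod 99)

Apply the extended Euclidean algorithm to (99, 20), tracking rows (r, s, t) with s·99 + t·20 = r. Each division r_prev = q·r_cur + r_new produces the new row as (previous row) − q·(current row):
  row A: (99, 1, 0)   [1·99 + 0·20 = 99]
  row B: (20, 0, 1)   [0·99 + 1·20 = 20]
  99 = 4·20 + 19   → row C = row A − 4·row B = (19, 1, −4)   [check: 1·99 − 4·20 = 19]
  20 = 1·19 + 1   → row D = row B − 1·row C = (1, −1, 5)   [check: −1·99 + 5·20 = 1]
  19 = 19·1 + 0   → remainder 0, stop. gcd = 1 (last nonzero row D).
The gcd is 1, so 20 is invertible mod 99. The last nonzero row gives −1·99 + 5·20 = 1, so t = 5. So 20^(−1) ≡ 5 (mod 99). Verify: 20 · 5 = 100 ≡ 1 (mod 99). ✓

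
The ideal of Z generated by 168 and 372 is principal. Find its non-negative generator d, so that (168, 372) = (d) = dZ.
In the PID Z, (a, b) is generated by gcd(a, b). Compute gcd(372, 168) with the extended Euclidean algorithm, tracking rows (r, s, t) with s·372 + t·168 = r:
  row A: (372, 1, 0)   [1·372 + 0·168 = 372]
  row B: (168, 0, 1)   [0·372 + 1·168 = 168]
  372 = 2·168 + 36   → row C = row A − 2·row B = (36, 1, −2)   [check: 1·372 − 2·168 = 36]
  168 = 4·36 + 24   → row D = row B − 4·row C = (24, −4, 9)   [check: −4·372 + 9·168 = 24]
  36 = 1·24 + 12   → row E = row C − 1·row D = (12, 5, −11)   [check: 5·372 − 11·168 = 12]
  24 = 2·12 + 0   → remainder 0, stop. gcd = 12 (last nonzero row E).
So gcd(168, 372) = 12, with Bézout identity 5·372 − 11·168 = 12. Containment (⊇): the Bézout identity exhibits 12 as an element of (168, 372), giving (12) ⊆ (168, 372). Containment (⊆): since 12 | 168 and 12 | 372 (168 = 12·14, 372 = 12·31), every Z-linear combination of 168 and 372 is divisible by 12, so (168, 372) ⊆ (12). Therefore (168, 372) = (12), d = 12.

Final answer: (168, 372) = (12); d = 12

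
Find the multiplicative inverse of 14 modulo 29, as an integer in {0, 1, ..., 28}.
14^(−1) ≡ 27 (mod 29)

Apply the extended Euclidean algorithm to (29, 14), tracking rows (r, s, t) with s·29 + t·14 = r. Each division r_prev = q·r_cur + r_new produces the new row as (previous row) − q·(current row):
  row A: (29, 1, 0)   [1·29 + 0·14 = 29]
  row B: (14, 0, 1)   [0·29 + 1·14 = 14]
  29 = 2·14 + 1   → row C = row A − 2·row B = (1, 1, −2)   [check: 1·29 − 2·14 = 1]
  14 = 14·1 + 0   → remainder 0, stop. gcd = 1 (last nonzero row C).
The gcd is 1, so 14 is invertible mod 29. The last nonzero row gives 1·29 − 2·14 = 1, so t = −2. So 14^(−1) ≡ −2 ≡ 27 (mod 29). Verify: 14 · 27 = 378 ≡ 1 (mod 29). ✓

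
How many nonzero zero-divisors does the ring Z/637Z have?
Z/637Z has 132 nonzero zero-divisors

In Z/637Z each nonzero element is either a unit (gcd with 637 is 1) or a zero-divisor (gcd > 1). The number of units is φ(637): factorise 637 = 7^2 · 13, so φ(637) = (7^2 − 7^1) · (13 − 1) = 42 · 12 = 504. The nonzero elements number 637 − 1 = 636. Hence the nonzero zero-divisors number 636 − 504 = 132.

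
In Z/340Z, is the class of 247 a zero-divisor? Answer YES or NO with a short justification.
NO

gcd(247, 340) = 1, so 247 is a unit in Z/340Z (it has a multiplicative inverse). A unit cannot be a zero-divisor: if 247·b ≡ 0 then multiplying both sides by 247^(−1) gives b ≡ 0. So 247 is not a zero-divisor.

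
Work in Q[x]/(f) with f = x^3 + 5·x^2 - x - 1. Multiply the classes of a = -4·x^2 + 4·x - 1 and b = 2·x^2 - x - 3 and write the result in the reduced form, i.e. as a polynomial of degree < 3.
First multiply in Q[x] without reducing: a · b = -8·x^4 + 12·x^3 + 6·x^2 - 11·x + 3. Now divide by f(x) = x^3 + 5·x^2 - x - 1, eliminating the leading term at each step:
  leading term -8·x^4: subtract (-8·x)·f(x) = -8·x^4 - 40·x^3 + 8·x^2 + 8·x, leaving 52·x^3 - 2·x^2 - 19·x + 3
  leading term 52·x^3: subtract (52)·f(x) = 52·x^3 + 260·x^2 - 52·x - 52, leaving -262·x^2 + 33·x + 55
The degree is now < 3, so this is the remainder. Hence a · b ≡ -262·x^2 + 33·x + 55 in Q[x]/(f).

Final answer: a · b ≡ -262·x^2 + 33·x + 55 (mod f(x))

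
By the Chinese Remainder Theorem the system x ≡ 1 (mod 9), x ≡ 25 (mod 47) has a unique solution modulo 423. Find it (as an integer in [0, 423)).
x ≡ 307 (mod 423); the representative in [0, 423) is 307

The moduli 9, 47 are pairwise coprime, so by the CRT there is a unique solution mod 9·47 = 423.
Solve by successive substitution. Start with x ≡ 1 (mod 9).
  Combine with x ≡ 25 (mod 47): write x = 1 + 9·t and require 1 + 9·t ≡ 25 (mod 47), i.e. 9·t ≡ 25 − 1 ≡ 24 (mod 47). Since 9^(−1) ≡ 21 (mod 47), t ≡ 21·24 ≡ 34 (mod 47). So x ≡ 1 + 9·34 = 307 (mod 423).
Unique solution in [0, 423): x = 307.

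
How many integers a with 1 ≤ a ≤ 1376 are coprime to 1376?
672

The number of a ∈ {1, ..., 1376} with gcd(a, 1376) = 1 is by definition Euler's totient φ(1376). φ is multiplicative, with φ(p^e) = p^e − p^(e−1). Factorise 1376 = 2^5 · 43. Then
  φ(1376) = (2^5 − 2^4) · (43 − 1) = 16 · 42 = 672.
So there are 672 such integers.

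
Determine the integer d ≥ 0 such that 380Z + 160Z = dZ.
In the PID Z, (a, b) is generated by gcd(a, b). Compute gcd(380, 160) with the extended Euclidean algorithm, tracking rows (r, s, t) with s·380 + t·160 = r:
  row A: (380, 1, 0)   [1·380 + 0·160 = 380]
  row B: (160, 0, 1)   [0·380 + 1·160 = 160]
  380 = 2·160 + 60   → row C = row A − 2·row B = (60, 1, −2)   [check: 1·380 − 2·160 = 60]
  160 = 2·60 + 40   → row D = row B − 2·row C = (40, −2, 5)   [check: −2·380 + 5·160 = 40]
  60 = 1·40 + 20   → row E = row C − 1·row D = (20, 3, −7)   [check: 3·380 − 7·160 = 20]
  40 = 2·20 + 0   → remainder 0, stop. gcd = 20 (last nonzero row E).
So gcd(380, 160) = 20, with Bézout identity 3·380 − 7·160 = 20. Containment (⊇): the Bézout identity exhibits 20 as an element of (380, 160), giving (20) ⊆ (380, 160). Containment (⊆): since 20 | 380 and 20 | 160 (380 = 20·19, 160 = 20·8), every Z-linear combination of 380 and 160 is divisible by 20, so (380, 160) ⊆ (20). Therefore (380, 160) = (20), d = 20.

Final answer: (380, 160) = (20); d = 20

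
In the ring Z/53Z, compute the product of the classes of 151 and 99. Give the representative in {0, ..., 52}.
3

Reduce the factors first: 151 ≡ 45, 99 ≡ 46 (mod 53), so 151 · 99 ≡ 45 · 46 (mod 53). 45 · 46 = 2070. Dividing by 53: 2070 = 39·53 + 3. So (151 · 99) mod 53 = 3.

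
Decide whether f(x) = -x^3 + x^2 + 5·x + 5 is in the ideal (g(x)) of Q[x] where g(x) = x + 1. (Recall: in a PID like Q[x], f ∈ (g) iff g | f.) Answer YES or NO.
NO

In Q[x] the ideal (g) consists of all multiples of g, so f ∈ (g) iff g | f, i.e. iff the remainder of f on division by g is 0. Divide f by g (g is monic, so eliminate the leading term of the running remainder at each step):
  leading term -x^3: subtract (-x^2)·g(x) = -x^3 - x^2, leaving 2·x^2 + 5·x + 5
  leading term 2·x^2: subtract (2·x)·g(x) = 2·x^2 + 2·x, leaving 3·x + 5
  leading term 3·x: subtract (3)·g(x) = 3·x + 3, leaving 2
The remainder r(x) = 2 ≠ 0 (and deg r < deg g), so g ∤ f, i.e. f ∉ (g).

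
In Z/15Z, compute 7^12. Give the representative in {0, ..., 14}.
Use repeated squaring. Binary(12) = 1100. Walk through the bits of the exponent 12 left-to-right: at each bit after the leading one, square the running value, then multiply by 7 if the bit is 1 (always reducing mod 15):
  bit 1 = 1 (leading): start with 7.
  bit 2 = 1: square 7^2 = 49 ≡ 4; bit is 1, so multiply 4·7 = 28 ≡ 13 (mod 15).
  bit 3 = 0: square 13^2 = 169 ≡ 4 (mod 15).
  bit 4 = 0: square 4^2 = 16 ≡ 1 (mod 15).
Final value: 7^12 ≡ 1 (mod 15).

Final answer: 1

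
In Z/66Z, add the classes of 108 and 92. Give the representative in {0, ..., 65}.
2

Reduce the summands first: 108 ≡ 42, 92 ≡ 26 (mod 66), so 108 + 92 ≡ 42 + 26 (mod 66). 42 + 26 = 68; 68 = 1·66 + 2, so (108 + 92) mod 66 = 2.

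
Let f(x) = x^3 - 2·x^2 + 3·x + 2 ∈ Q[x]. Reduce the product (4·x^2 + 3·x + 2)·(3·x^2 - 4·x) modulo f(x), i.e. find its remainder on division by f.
a · b ≡ -8·x^2 - 83·x - 34 (mod f(x))

First multiply in Q[x] without reducing: a · b = 12·x^4 - 7·x^3 - 6·x^2 - 8·x. Now divide by f(x) = x^3 - 2·x^2 + 3·x + 2, eliminating the leading term at each step:
  leading term 12·x^4: subtract (12·x)·f(x) = 12·x^4 - 24·x^3 + 36·x^2 + 24·x, leaving 17·x^3 - 42·x^2 - 32·x
  leading term 17·x^3: subtract (17)·f(x) = 17·x^3 - 34·x^2 + 51·x + 34, leaving -8·x^2 - 83·x - 34
The degree is now < 3, so this is the remainder. Hence a · b ≡ -8·x^2 - 83·x - 34 in Q[x]/(f).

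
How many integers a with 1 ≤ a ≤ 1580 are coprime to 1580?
The number of a ∈ {1, ..., 1580} with gcd(a, 1580) = 1 is by definition Euler's totient φ(1580). φ is multiplicative, with φ(p^e) = p^e − p^(e−1). Factorise 1580 = 2^2 · 5 · 79. Then
  φ(1580) = (2^2 − 2^1) · (5 − 1) · (79 − 1) = 2 · 4 · 78 = 624.
So there are 624 such integers.

Final answer: 624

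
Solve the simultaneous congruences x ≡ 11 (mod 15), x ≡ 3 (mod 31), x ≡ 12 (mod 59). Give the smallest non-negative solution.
The moduli 15, 31, 59 are pairwise coprime, so by the CRT there is a unique solution mod 15·31·59 = 27435.
Solve by successive substitution. Start with x ≡ 11 (mod 15).
  Combine with x ≡ 3 (mod 31): write x = 11 + 15·t and require 11 + 15·t ≡ 3 (mod 31), i.e. 15·t ≡ 3 − 11 ≡ 23 (mod 31). Since 15^(−1) ≡ 29 (mod 31), t ≡ 29·23 ≡ 16 (mod 31). So x ≡ 11 + 15·16 = 251 (mod 465).
  Combine with x ≡ 12 (mod 59): write x = 251 + 465·t and require 251 + 465·t ≡ 12 (mod 59), i.e. 465·t ≡ 12 − 251 ≡ 56 (mod 59). Since 465^(−1) ≡ 42 (mod 59) (465 ≡ 52 (mod 59)), t ≡ 42·56 ≡ 51 (mod 59). So x ≡ 251 + 465·51 = 23966 (mod 27435).
Unique solution in [0, 27435): x = 23966.

Final answer: x ≡ 23966 (mod 27435); the representative in [0, 27435) is 23966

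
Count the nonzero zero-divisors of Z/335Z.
Z/335Z has 70 nonzero zero-divisors

In Z/335Z each nonzero element is either a unit (gcd with 335 is 1) or a zero-divisor (gcd > 1). The number of units is φ(335): factorise 335 = 5 · 67, so φ(335) = (5 − 1) · (67 − 1) = 4 · 66 = 264. The nonzero elements number 335 − 1 = 334. Hence the nonzero zero-divisors number 334 − 264 = 70.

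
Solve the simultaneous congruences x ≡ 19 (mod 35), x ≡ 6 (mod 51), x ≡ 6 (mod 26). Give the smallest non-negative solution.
x ≡ 30504 (mod 46410); the representative in [0, 46410) is 30504

The moduli 35, 51, 26 are pairwise coprime, so by the CRT there is a unique solution mod 35·51·26 = 46410.
Solve by successive substitution. Start with x ≡ 19 (mod 35).
  Combine with x ≡ 6 (mod 51): write x = 19 + 35·t and require 19 + 35·t ≡ 6 (mod 51), i.e. 35·t ≡ 6 − 19 ≡ 38 (mod 51). Since 35^(−1) ≡ 35 (mod 51), t ≡ 35·38 ≡ 4 (mod 51). So x ≡ 19 + 35·4 = 159 (mod 1785).
  Combine with x ≡ 6 (mod 26): write x = 159 + 1785·t and require 159 + 1785·t ≡ 6 (mod 26), i.e. 1785·t ≡ 6 − 159 ≡ 3 (mod 26). Since 1785^(−1) ≡ 23 (mod 26) (1785 ≡ 17 (mod 26)), t ≡ 23·3 ≡ 17 (mod 26). So x ≡ 159 + 1785·17 = 30504 (mod 46410).
Unique solution in [0, 46410): x = 30504.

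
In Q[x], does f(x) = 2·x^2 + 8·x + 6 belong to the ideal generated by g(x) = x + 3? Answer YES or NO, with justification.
YES

In Q[x] the ideal (g) consists of all multiples of g, so f ∈ (g) iff g | f, i.e. iff the remainder of f on division by g is 0. Divide f by g (g is monic, so eliminate the leading term of the running remainder at each step):
  leading term 2·x^2: subtract (2·x)·g(x) = 2·x^2 + 6·x, leaving 2·x + 6
  leading term 2·x: subtract (2)·g(x) = 2·x + 6, leaving 0
The remainder is 0, so f(x) = g(x) · h(x) with h(x) = 2·x + 2. Hence g | f, i.e. f ∈ (g).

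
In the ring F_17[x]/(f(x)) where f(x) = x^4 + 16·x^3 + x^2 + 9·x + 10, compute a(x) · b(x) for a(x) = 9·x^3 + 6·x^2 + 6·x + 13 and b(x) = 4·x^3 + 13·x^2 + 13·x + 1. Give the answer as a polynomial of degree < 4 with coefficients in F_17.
a · b ≡ 8·x^3 + 14·x^2 + 10·x (mod f(x))

Multiply as integer polynomials: a · b = 36·x^6 + 141·x^5 + 219·x^4 + 217·x^3 + 253·x^2 + 175·x + 13. Reducing coefficients mod 17: a · b ≡ 2·x^6 + 5·x^5 + 15·x^4 + 13·x^3 + 15·x^2 + 5·x + 13. Now divide by f(x) = x^4 + 16·x^3 + x^2 + 9·x + 10 in F_17[x], eliminating the leading term at each step:
  leading term 2·x^6: subtract (2·x^2)·f(x) = 2·x^6 + 15·x^5 + 2·x^4 + x^3 + 3·x^2, leaving 7·x^5 + 13·x^4 + 12·x^3 + 12·x^2 + 5·x + 13 (coefficients mod 17)
  leading term 7·x^5: subtract (7·x)·f(x) = 7·x^5 + 10·x^4 + 7·x^3 + 12·x^2 + 2·x, leaving 3·x^4 + 5·x^3 + 3·x + 13 (coefficients mod 17)
  leading term 3·x^4: subtract (3)·f(x) = 3·x^4 + 14·x^3 + 3·x^2 + 10·x + 13, leaving 8·x^3 + 14·x^2 + 10·x (coefficients mod 17)
The degree is now < 4, so this is the remainder. Hence a · b ≡ 8·x^3 + 14·x^2 + 10·x in F_17[x]/(f).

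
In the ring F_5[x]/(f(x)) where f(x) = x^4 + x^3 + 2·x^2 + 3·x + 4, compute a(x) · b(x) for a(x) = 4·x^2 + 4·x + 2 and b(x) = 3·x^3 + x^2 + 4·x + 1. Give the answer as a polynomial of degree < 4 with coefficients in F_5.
Multiply as integer polynomials: a · b = 12·x^5 + 16·x^4 + 26·x^3 + 22·x^2 + 12·x + 2. Reducing coefficients mod 5: a · b ≡ 2·x^5 + x^4 + x^3 + 2·x^2 + 2·x + 2. Now divide by f(x) = x^4 + x^3 + 2·x^2 + 3·x + 4 in F_5[x], eliminating the leading term at each step:
  leading term 2·x^5: subtract (2·x)·f(x) = 2·x^5 + 2·x^4 + 4·x^3 + x^2 + 3·x, leaving 4·x^4 + 2·x^3 + x^2 + 4·x + 2 (coefficients mod 5)
  leading term 4·x^4: subtract (4)·f(x) = 4·x^4 + 4·x^3 + 3·x^2 + 2·x + 1, leaving 3·x^3 + 3·x^2 + 2·x + 1 (coefficients mod 5)
The degree is now < 4, so this is the remainder. Hence a · b ≡ 3·x^3 + 3·x^2 + 2·x + 1 in F_5[x]/(f).

Final answer: a · b ≡ 3·x^3 + 3·x^2 + 2·x + 1 (mod f(x))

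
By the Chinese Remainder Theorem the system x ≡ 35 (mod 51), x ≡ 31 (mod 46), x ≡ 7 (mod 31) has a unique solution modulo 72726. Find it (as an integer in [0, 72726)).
x ≡ 46445 (mod 72726); the representative in [0, 72726) is 46445

The moduli 51, 46, 31 are pairwise coprime, so by the CRT there is a unique solution mod 51·46·31 = 72726.
Solve by successive substitution. Start with x ≡ 35 (mod 51).
  Combine with x ≡ 31 (mod 46): write x = 35 + 51·t and require 35 + 51·t ≡ 31 (mod 46), i.e. 51·t ≡ 31 − 35 ≡ 42 (mod 46). Since 51^(−1) ≡ 37 (mod 46) (51 ≡ 5 (mod 46)), t ≡ 37·42 ≡ 36 (mod 46). So x ≡ 35 + 51·36 = 1871 (mod 2346).
  Combine with x ≡ 7 (mod 31): write x = 1871 + 2346·t and require 1871 + 2346·t ≡ 7 (mod 31), i.e. 2346·t ≡ 7 − 1871 ≡ 27 (mod 31). Since 2346^(−1) ≡ 3 (mod 31) (2346 ≡ 21 (mod 31)), t ≡ 3·27 ≡ 19 (mod 31). So x ≡ 1871 + 2346·19 = 46445 (mod 72726).
Unique solution in [0, 72726): x = 46445.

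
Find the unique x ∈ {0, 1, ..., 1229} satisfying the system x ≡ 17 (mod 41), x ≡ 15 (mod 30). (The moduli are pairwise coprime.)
The moduli 41, 30 are pairwise coprime, so by the CRT there is a unique solution mod 41·30 = 1230.
Solve by successive substitution. Start with x ≡ 17 (mod 41).
  Combine with x ≡ 15 (mod 30): write x = 17 + 41·t and require 17 + 41·t ≡ 15 (mod 30), i.e. 41·t ≡ 15 − 17 ≡ 28 (mod 30). Since 41^(−1) ≡ 11 (mod 30) (41 ≡ 11 (mod 30)), t ≡ 11·28 ≡ 8 (mod 30). So x ≡ 17 + 41·8 = 345 (mod 1230).
Unique solution in [0, 1230): x = 345.

Final answer: x ≡ 345 (mod 1230); the representative in [0, 1230) is 345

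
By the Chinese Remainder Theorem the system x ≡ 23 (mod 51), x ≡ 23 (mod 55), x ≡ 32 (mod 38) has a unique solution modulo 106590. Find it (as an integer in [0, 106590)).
x ≡ 42098 (mod 106590); the representative in [0, 106590) is 42098

The moduli 51, 55, 38 are pairwise coprime, so by the CRT there is a unique solution mod 51·55·38 = 106590.
Solve by successive substitution. Start with x ≡ 23 (mod 51).
  Combine with x ≡ 23 (mod 55): write x = 23 + 51·t and require 23 + 51·t ≡ 23 (mod 55), i.e. 51·t ≡ 23 − 23 ≡ 0 (mod 55). Since 51^(−1) ≡ 41 (mod 55), t ≡ 41·0 ≡ 0 (mod 55). So x ≡ 23 + 51·0 = 23 (mod 2805).
  Combine with x ≡ 32 (mod 38): write x = 23 + 2805·t and require 23 + 2805·t ≡ 32 (mod 38), i.e. 2805·t ≡ 32 − 23 ≡ 9 (mod 38). Since 2805^(−1) ≡ 27 (mod 38) (2805 ≡ 31 (mod 38)), t ≡ 27·9 ≡ 15 (mod 38). So x ≡ 23 + 2805·15 = 42098 (mod 106590).
Unique solution in [0, 106590): x = 42098.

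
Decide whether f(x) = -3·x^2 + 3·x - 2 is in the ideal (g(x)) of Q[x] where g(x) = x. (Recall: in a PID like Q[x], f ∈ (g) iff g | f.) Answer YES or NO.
NO

In Q[x] the ideal (g) consists of all multiples of g, so f ∈ (g) iff g | f, i.e. iff the remainder of f on division by g is 0. Divide f by g (g is monic, so eliminate the leading term of the running remainder at each step):
  leading term -3·x^2: subtract (-3·x)·g(x) = -3·x^2, leaving 3·x - 2
  leading term 3·x: subtract (3)·g(x) = 3·x, leaving -2
The remainder r(x) = -2 ≠ 0 (and deg r < deg g), so g ∤ f, i.e. f ∉ (g).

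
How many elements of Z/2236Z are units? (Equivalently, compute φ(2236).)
Z/2236Z has φ(2236) = 1008 units

An element a ∈ Z/2236Z is a unit iff gcd(a, 2236) = 1, so the number of units is φ(2236). φ is multiplicative, with φ(p^e) = p^e − p^(e−1). Factorise 2236 = 2^2 · 13 · 43. Then
  φ(2236) = (2^2 − 2^1) · (13 − 1) · (43 − 1) = 2 · 12 · 42 = 1008.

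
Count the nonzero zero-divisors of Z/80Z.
Z/80Z has 47 nonzero zero-divisors

In Z/80Z each nonzero element is either a unit (gcd with 80 is 1) or a zero-divisor (gcd > 1). The number of units is φ(80): factorise 80 = 2^4 · 5, so φ(80) = (2^4 − 2^3) · (5 − 1) = 8 · 4 = 32. The nonzero elements number 80 − 1 = 79. Hence the nonzero zero-divisors number 79 − 32 = 47.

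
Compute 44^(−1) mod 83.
Apply the extended Euclidean algorithm to (83, 44), tracking rows (r, s, t) with s·83 + t·44 = r. Each division r_prev = q·r_cur + r_new produces the new row as (previous row) − q·(current row):
  row A: (83, 1, 0)   [1·83 + 0·44 = 83]
  row B: (44, 0, 1)   [0·83 + 1·44 = 44]
  83 = 1·44 + 39   → row C = row A − 1·row B = (39, 1, −1)   [check: 1·83 − 1·44 = 39]
  44 = 1·39 + 5   → row D = row B − 1·row C = (5, −1, 2)   [check: −1·83 + 2·44 = 5]
  39 = 7·5 + 4   → row E = row C − 7·row D = (4, 8, −15)   [check: 8·83 − 15·44 = 4]
  5 = 1·4 + 1   → row F = row D − 1·row E = (1, −9, 17)   [check: −9·83 + 17·44 = 1]
  4 = 4·1 + 0   → remainder 0, stop. gcd = 1 (last nonzero row F).
The gcd is 1, so 44 is invertible mod 83. The last nonzero row gives −9·83 + 17·44 = 1, so t = 17. So 44^(−1) ≡ 17 (mod 83). Verify: 44 · 17 = 748 ≡ 1 (mod 83). ✓

Final answer: 44^(−1) ≡ 17 (mod 83)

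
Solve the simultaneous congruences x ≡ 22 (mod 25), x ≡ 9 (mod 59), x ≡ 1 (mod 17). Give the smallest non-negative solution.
x ≡ 24022 (mod 25075); the representative in [0, 25075) is 24022

The moduli 25, 59, 17 are pairwise coprime, so by the CRT there is a unique solution mod 25·59·17 = 25075.
Solve by successive substitution. Start with x ≡ 22 (mod 25).
  Combine with x ≡ 9 (mod 59): write x = 22 + 25·t and require 22 + 25·t ≡ 9 (mod 59), i.e. 25·t ≡ 9 − 22 ≡ 46 (mod 59). Since 25^(−1) ≡ 26 (mod 59), t ≡ 26·46 ≡ 16 (mod 59). So x ≡ 22 + 25·16 = 422 (mod 1475).
  Combine with x ≡ 1 (mod 17): write x = 422 + 1475·t and require 422 + 1475·t ≡ 1 (mod 17), i.e. 1475·t ≡ 1 − 422 ≡ 4 (mod 17). Since 1475^(−1) ≡ 4 (mod 17) (1475 ≡ 13 (mod 17)), t ≡ 4·4 ≡ 16 (mod 17). So x ≡ 422 + 1475·16 = 24022 (mod 25075).
Unique solution in [0, 25075): x = 24022.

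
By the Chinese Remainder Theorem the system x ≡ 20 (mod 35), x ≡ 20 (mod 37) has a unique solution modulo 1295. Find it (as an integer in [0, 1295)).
The moduli 35, 37 are pairwise coprime, so by the CRT there is a unique solution mod 35·37 = 1295.
Solve by successive substitution. Start with x ≡ 20 (mod 35).
  Combine with x ≡ 20 (mod 37): write x = 20 + 35·t and require 20 + 35·t ≡ 20 (mod 37), i.e. 35·t ≡ 20 − 20 ≡ 0 (mod 37). Since 35^(−1) ≡ 18 (mod 37), t ≡ 18·0 ≡ 0 (mod 37). So x ≡ 20 + 35·0 = 20 (mod 1295).
Unique solution in [0, 1295): x = 20.

Final answer: x ≡ 20 (mod 1295); the representative in [0, 1295) is 20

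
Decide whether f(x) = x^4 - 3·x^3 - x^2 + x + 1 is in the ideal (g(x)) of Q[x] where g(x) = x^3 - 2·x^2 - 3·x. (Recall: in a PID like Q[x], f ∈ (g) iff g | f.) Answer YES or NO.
NO

In Q[x] the ideal (g) consists of all multiples of g, so f ∈ (g) iff g | f, i.e. iff the remainder of f on division by g is 0. Divide f by g (g is monic, so eliminate the leading term of the running remainder at each step):
  leading term x^4: subtract (x)·g(x) = x^4 - 2·x^3 - 3·x^2, leaving -x^3 + 2·x^2 + x + 1
  leading term -x^3: subtract (-1)·g(x) = -x^3 + 2·x^2 + 3·x, leaving 1 - 2·x
The remainder r(x) = 1 - 2·x ≠ 0 (and deg r < deg g), so g ∤ f, i.e. f ∉ (g).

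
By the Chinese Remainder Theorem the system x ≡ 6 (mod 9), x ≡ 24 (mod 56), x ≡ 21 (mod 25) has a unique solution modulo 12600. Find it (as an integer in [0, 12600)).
The moduli 9, 56, 25 are pairwise coprime, so by the CRT there is a unique solution mod 9·56·25 = 12600.
Solve by successive substitution. Start with x ≡ 6 (mod 9).
  Combine with x ≡ 24 (mod 56): write x = 6 + 9·t and require 6 + 9·t ≡ 24 (mod 56), i.e. 9·t ≡ 24 − 6 ≡ 18 (mod 56). Since 9^(−1) ≡ 25 (mod 56), t ≡ 25·18 ≡ 2 (mod 56). So x ≡ 6 + 9·2 = 24 (mod 504).
  Combine with x ≡ 21 (mod 25): write x = 24 + 504·t and require 24 + 504·t ≡ 21 (mod 25), i.e. 504·t ≡ 21 − 24 ≡ 22 (mod 25). Since 504^(−1) ≡ 19 (mod 25) (504 ≡ 4 (mod 25)), t ≡ 19·22 ≡ 18 (mod 25). So x ≡ 24 + 504·18 = 9096 (mod 12600).
Unique solution in [0, 12600): x = 9096.

Final answer: x ≡ 9096 (mod 12600); the representative in [0, 12600) is 9096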